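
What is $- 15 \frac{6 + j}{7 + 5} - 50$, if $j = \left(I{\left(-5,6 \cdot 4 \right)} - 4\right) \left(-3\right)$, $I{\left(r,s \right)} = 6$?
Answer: $-50$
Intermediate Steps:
$j = -6$ ($j = \left(6 - 4\right) \left(-3\right) = 2 \left(-3\right) = -6$)
$- 15 \frac{6 + j}{7 + 5} - 50 = - 15 \frac{6 - 6}{7 + 5} - 50 = - 15 \cdot \frac{0}{12} - 50 = - 15 \cdot 0 \cdot \frac{1}{12} - 50 = \left(-15\right) 0 - 50 = 0 - 50 = -50$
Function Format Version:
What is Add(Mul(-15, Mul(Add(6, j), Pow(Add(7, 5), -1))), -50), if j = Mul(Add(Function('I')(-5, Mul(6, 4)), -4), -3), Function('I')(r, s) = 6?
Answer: -50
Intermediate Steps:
j = -6 (j = Mul(Add(6, -4), -3) = Mul(2, -3) = -6)
Add(Mul(-15, Mul(Add(6, j), Pow(Add(7, 5), -1))), -50) = Add(Mul(-15, Mul(Add(6, -6), Pow(Add(7, 5), -1))), -50) = Add(Mul(-15, Mul(0, Pow(12, -1))), -50) = Add(Mul(-15, Mul(0, Rational(1, 12))), -50) = Add(Mul(-15, 0), -50) = Add(0, -50) = -50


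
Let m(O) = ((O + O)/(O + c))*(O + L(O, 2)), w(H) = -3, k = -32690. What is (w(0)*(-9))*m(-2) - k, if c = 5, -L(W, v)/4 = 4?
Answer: 33338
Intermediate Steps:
L(W, v) = -16 (L(W, v) = -4*4 = -16)
m(O) = 2*O*(-16 + O)/(5 + O) (m(O) = ((O + O)/(O + 5))*(O - 16) = ((2*O)/(5 + O))*(-16 + O) = (2*O/(5 + O))*(-16 + O) = 2*O*(-16 + O)/(5 + O))
(w(0)*(-9))*m(-2) - k = (-3*(-9))*(2*(-2)*(-16 - 2)/(5 - 2)) - 1*(-32690) = 27*(2*(-2)*(-18)/3) + 32690 = 27*(2*(-2)*(1/3)*(-18)) + 32690 = 27*24 + 32690 = 648 + 32690 = 33338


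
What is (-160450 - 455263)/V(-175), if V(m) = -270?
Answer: 615713/270 ≈ 2280.4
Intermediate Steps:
(-160450 - 455263)/V(-175) = (-160450 - 455263)/(-270) = -615713*(-1/270) = 615713/270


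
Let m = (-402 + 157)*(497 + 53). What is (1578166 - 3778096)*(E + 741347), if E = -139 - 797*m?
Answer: -237893738012940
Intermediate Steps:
m = -134750 (m = -245*550 = -134750)
E = 107395611 (E = -139 - 797*(-134750) = -139 + 107395750 = 107395611)
(1578166 - 3778096)*(E + 741347) = (1578166 - 3778096)*(107395611 + 741347) = -2199930*108136958 = -237893738012940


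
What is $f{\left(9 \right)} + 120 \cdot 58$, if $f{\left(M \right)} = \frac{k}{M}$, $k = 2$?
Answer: $\frac{62642}{9} \approx 6960.2$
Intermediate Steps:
$f{\left(M \right)} = \frac{2}{M}$
$f{\left(9 \right)} + 120 \cdot 58 = \frac{2}{9} + 120 \cdot 58 = 2 \cdot \frac{1}{9} + 6960 = \frac{2}{9} + 6960 = \frac{62642}{9}$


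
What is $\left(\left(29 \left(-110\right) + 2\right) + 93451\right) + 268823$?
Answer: $359086$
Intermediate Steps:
$\left(\left(29 \left(-110\right) + 2\right) + 93451\right) + 268823 = \left(\left(-3190 + 2\right) + 93451\right) + 268823 = \left(-3188 + 93451\right) + 268823 = 90263 + 268823 = 359086$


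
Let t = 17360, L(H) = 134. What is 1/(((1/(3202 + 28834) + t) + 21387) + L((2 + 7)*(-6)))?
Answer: 32036/1245591717 ≈ 2.5719e-5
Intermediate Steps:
1/(((1/(3202 + 28834) + t) + 21387) + L((2 + 7)*(-6))) = 1/(((1/(3202 + 28834) + 17360) + 21387) + 134) = 1/(((1/32036 + 17360) + 21387) + 134) = 1/((556144961/32036 + 21387) + 134) = 1/(1241298893/32036 + 134) = 1/(1245591717/32036) = 32036/1245591717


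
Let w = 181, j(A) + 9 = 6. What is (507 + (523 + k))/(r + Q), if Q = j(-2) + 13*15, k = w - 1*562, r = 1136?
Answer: 649/1328 ≈ 0.48870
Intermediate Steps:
j(A) = -3 (j(A) = -9 + 6 = -3)
k = -381 (k = 181 - 1*562 = 181 - 562 = -381)
Q = 192 (Q = -3 + 13*15 = -3 + 195 = 192)
(507 + (523 + k))/(r + Q) = (507 + (523 - 381))/(1136 + 192) = (507 + 142)/1328 = 649*(1/1328) = 649/1328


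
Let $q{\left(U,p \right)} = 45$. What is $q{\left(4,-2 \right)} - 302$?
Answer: $-257$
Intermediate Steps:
$q{\left(4,-2 \right)} - 302 = 45 - 302 = -257$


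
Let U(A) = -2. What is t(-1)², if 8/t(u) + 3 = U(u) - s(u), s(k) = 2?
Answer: 64/49 ≈ 1.3061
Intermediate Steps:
t(u) = -8/7 (t(u) = 8/(-3 + (-2 - 1*2)) = 8/(-3 + (-2 - 2)) = 8/(-3 - 4) = 8/(-7) = 8*(-⅐) = -8/7)
t(-1)² = (-8/7)² = 64/49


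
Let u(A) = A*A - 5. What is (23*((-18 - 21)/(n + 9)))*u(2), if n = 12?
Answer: 299/7 ≈ 42.714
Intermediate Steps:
u(A) = -5 + A**2 (u(A) = A**2 - 5 = -5 + A**2)
(23*((-18 - 21)/(n + 9)))*u(2) = (23*((-18 - 21)/(12 + 9)))*(-5 + 2**2) = (23*(-39/21))*(-5 + 4) = (23*(-39*1/21))*(-1) = (23*(-13/7))*(-1) = -299/7*(-1) = 299/7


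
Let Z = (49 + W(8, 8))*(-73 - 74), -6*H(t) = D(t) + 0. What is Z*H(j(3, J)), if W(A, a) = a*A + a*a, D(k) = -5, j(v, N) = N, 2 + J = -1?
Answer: -43365/2 ≈ -21683.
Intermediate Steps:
J = -3 (J = -2 - 1 = -3)
W(A, a) = a**2 + A*a (W(A, a) = A*a + a**2 = a**2 + A*a)
H(t) = 5/6 (H(t) = -(-5 + 0)/6 = -1/6*(-5) = 5/6)
Z = -26019 (Z = (49 + 8*(8 + 8))*(-73 - 74) = (49 + 8*16)*(-147) = (49 + 128)*(-147) = 177*(-147) = -26019)
Z*H(j(3, J)) = -26019*5/6 = -43365/2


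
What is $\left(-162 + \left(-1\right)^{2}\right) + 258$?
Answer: $97$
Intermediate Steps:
$\left(-162 + \left(-1\right)^{2}\right) + 258 = \left(-162 + 1\right) + 258 = -161 + 258 = 97$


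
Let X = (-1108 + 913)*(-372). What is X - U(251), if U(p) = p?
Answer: 72289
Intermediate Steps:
X = 72540 (X = -195*(-372) = 72540)
X - U(251) = 72540 - 1*251 = 72540 - 251 = 72289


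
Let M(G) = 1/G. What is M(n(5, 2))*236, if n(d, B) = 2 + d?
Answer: 236/7 ≈ 33.714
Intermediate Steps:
M(n(5, 2))*236 = 236/(2 + 5) = 236/7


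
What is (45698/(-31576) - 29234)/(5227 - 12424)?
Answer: 461569241/113626236 ≈ 4.0622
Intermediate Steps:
(45698/(-31576) - 29234)/(5227 - 12424) = (45698*(-1/31576) - 29234)/(-7197) = (-22849/15788 - 29234)*(-1/7197) = -461569241/15788*(-1/7197) = 461569241/113626236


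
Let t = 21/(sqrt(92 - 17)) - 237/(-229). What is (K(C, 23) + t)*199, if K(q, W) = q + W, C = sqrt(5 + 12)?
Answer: 1095296/229 + 199*sqrt(17) + 1393*sqrt(3)/5 ≈ 6086.0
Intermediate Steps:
C = sqrt(17) ≈ 4.1231
t = 237/229 + 7*sqrt(3)/5 (t = 21/(sqrt(75)) - 237*(-1/229) = 21/((5*sqrt(3))) + 237/229 = 21*(sqrt(3)/15) + 237/229 = 7*sqrt(3)/5 + 237/229 = 237/229 + 7*sqrt(3)/5 ≈ 3.4598)
K(q, W) = W + q
(K(C, 23) + t)*199 = ((23 + sqrt(17)) + (237/229 + 7*sqrt(3)/5))*199 = (5504/229 + sqrt(17) + 7*sqrt(3)/5)*199 = 1095296/229 + 199*sqrt(17) + 1393*sqrt(3)/5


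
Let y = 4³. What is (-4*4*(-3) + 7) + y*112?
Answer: 7223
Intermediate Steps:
y = 64
(-4*4*(-3) + 7) + y*112 = (-4*4*(-3) + 7) + 64*112 = (-16*(-3) + 7) + 7168 = (48 + 7) + 7168 = 55 + 7168 = 7223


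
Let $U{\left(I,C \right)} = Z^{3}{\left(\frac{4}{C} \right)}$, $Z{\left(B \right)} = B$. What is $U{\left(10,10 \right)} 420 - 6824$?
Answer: $- \frac{169928}{25} \approx -6797.1$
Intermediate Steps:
$U{\left(I,C \right)} = \frac{64}{C^{3}}$ ($U{\left(I,C \right)} = \left(\frac{4}{C}\right)^{3} = \frac{64}{C^{3}}$)
$U{\left(10,10 \right)} 420 - 6824 = \frac{64}{1000} \cdot 420 - 6824 = 64 \cdot \frac{1}{1000} \cdot 420 - 6824 = \frac{8}{125} \cdot 420 - 6824 = \frac{672}{25} - 6824 = - \frac{169928}{25}$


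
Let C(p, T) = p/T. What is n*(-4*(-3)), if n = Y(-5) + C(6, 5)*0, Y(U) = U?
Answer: -60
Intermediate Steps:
n = -5 (n = -5 + (6/5)*0 = -5 + 0 = -5)
n*(-4*(-3)) = -(-20)*(-3) = -5*12 = -60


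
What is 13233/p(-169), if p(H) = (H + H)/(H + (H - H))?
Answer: 13233/2 ≈ 6616.5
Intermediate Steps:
p(H) = 2 (p(H) = (2*H)/(H + 0) = (2*H)/H = 2)
13233/p(-169) = 13233/2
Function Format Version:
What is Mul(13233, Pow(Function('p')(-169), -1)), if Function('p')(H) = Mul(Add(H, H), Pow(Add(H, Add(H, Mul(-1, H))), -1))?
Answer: Rational(13233, 2) ≈ 6616.5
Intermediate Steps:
Function('p')(H) = 2 (Function('p')(H) = Mul(Mul(2, H), Pow(Add(H, 0), -1)) = Mul(Mul(2, H), Pow(H, -1)) = 2)
Mul(13233, Pow(Function('p')(-169), -1)) = Mul(13233, Pow(2, -1)) = Mul(13233, Rational(1, 2)) = Rational(13233, 2)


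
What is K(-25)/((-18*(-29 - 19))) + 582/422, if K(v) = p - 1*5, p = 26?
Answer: 85285/60768 ≈ 1.4035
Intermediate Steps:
K(v) = 21 (K(v) = 26 - 1*5 = 26 - 5 = 21)
K(-25)/((-18*(-29 - 19))) + 582/422 = 21/((-18*(-29 - 19))) + 582/422 = 21/((-18*(-48))) + 582*(1/422) = 21/864 + 291/211 = 21*(1/864) + 291/211 = 7/288 + 291/211 = 85285/60768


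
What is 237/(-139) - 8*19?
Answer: -21365/139 ≈ -153.71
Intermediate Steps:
237/(-139) - 8*19 = 237*(-1/139) - 152 = -237/139 - 152 = -21365/139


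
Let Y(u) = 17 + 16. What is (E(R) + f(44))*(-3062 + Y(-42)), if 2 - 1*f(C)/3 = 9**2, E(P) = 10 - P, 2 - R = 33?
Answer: 593684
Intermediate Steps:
R = -31 (R = 2 - 1*33 = 2 - 33 = -31)
f(C) = -237 (f(C) = 6 - 3*9**2 = 6 - 3*81 = 6 - 243 = -237)
Y(u) = 33
(E(R) + f(44))*(-3062 + Y(-42)) = ((10 - 1*(-31)) - 237)*(-3062 + 33) = ((10 + 31) - 237)*(-3029) = (41 - 237)*(-3029) = -196*(-3029) = 593684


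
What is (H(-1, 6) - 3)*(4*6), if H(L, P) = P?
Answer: 72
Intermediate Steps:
(H(-1, 6) - 3)*(4*6) = (6 - 3)*(4*6) = 3*24 = 72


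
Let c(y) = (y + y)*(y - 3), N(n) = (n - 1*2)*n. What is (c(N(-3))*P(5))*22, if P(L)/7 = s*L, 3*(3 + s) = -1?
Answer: -924000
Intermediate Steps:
s = -10/3 (s = -3 + (⅓)*(-1) = -3 - ⅓ = -10/3 ≈ -3.3333)
P(L) = -70*L/3 (P(L) = 7*(-10*L/3) = -70*L/3)
N(n) = n*(-2 + n) (N(n) = (n - 2)*n = (-2 + n)*n = n*(-2 + n))
c(y) = 2*y*(-3 + y) (c(y) = (2*y)*(-3 + y) = 2*y*(-3 + y))
(c(N(-3))*P(5))*22 = ((2*(-3*(-2 - 3))*(-3 - 3*(-2 - 3)))*(-70/3*5))*22 = ((2*(-3*(-5))*(-3 - 3*(-5)))*(-350/3))*22 = ((2*15*(-3 + 15))*(-350/3))*22 = ((2*15*12)*(-350/3))*22 = (360*(-350/3))*22 = -42000*22 = -924000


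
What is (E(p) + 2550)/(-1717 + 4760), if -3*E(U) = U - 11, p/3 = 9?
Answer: 7634/9129 ≈ 0.83624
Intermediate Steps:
p = 27 (p = 3*9 = 27)
E(U) = 11/3 - U/3 (E(U) = -(U - 11)/3 = -(-11 + U)/3 = 11/3 - U/3)
(E(p) + 2550)/(-1717 + 4760) = ((11/3 - 1/3*27) + 2550)/(-1717 + 4760) = ((11/3 - 9) + 2550)/3043 = (-16/3 + 2550)*(1/3043) = (7634/3)*(1/3043) = 7634/9129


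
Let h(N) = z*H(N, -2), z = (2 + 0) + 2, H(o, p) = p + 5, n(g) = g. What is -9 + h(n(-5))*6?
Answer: 63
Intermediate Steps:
H(o, p) = 5 + p
z = 4 (z = 2 + 2 = 4)
h(N) = 12 (h(N) = 4*(5 - 2) = 4*3 = 12)
-9 + h(n(-5))*6 = -9 + 12*6 = -9 + 72 = 63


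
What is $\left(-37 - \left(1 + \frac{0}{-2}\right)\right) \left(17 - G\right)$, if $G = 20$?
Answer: $114$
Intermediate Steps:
$\left(-37 - \left(1 + \frac{0}{-2}\right)\right) \left(17 - G\right) = \left(-37 - \left(1 + \frac{0}{-2}\right)\right) \left(17 - 20\right) = \left(-37 + \left(0 \left(- \frac{1}{2}\right) - 1\right)\right) \left(17 - 20\right) = \left(-37 + \left(0 - 1\right)\right) \left(-3\right) = \left(-37 - 1\right) \left(-3\right) = \left(-38\right) \left(-3\right) = 114$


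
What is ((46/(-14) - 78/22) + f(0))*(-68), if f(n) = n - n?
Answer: 35768/77 ≈ 464.52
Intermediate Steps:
f(n) = 0
((46/(-14) - 78/22) + f(0))*(-68) = ((46/(-14) - 78/22) + 0)*(-68) = ((46*(-1/14) - 78*1/22) + 0)*(-68) = ((-23/7 - 39/11) + 0)*(-68) = (-526/77 + 0)*(-68) = -526/77*(-68) = 35768/77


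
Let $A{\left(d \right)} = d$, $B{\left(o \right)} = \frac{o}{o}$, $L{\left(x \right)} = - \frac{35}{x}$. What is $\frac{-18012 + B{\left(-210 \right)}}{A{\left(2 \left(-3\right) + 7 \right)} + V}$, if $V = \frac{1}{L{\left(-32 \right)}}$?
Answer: $- \frac{630385}{67} \approx -9408.7$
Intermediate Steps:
$V = \frac{32}{35}$ ($V = \frac{1}{\left(-35\right) \frac{1}{-32}} = \frac{1}{\left(-35\right) \left(- \frac{1}{32}\right)} = \frac{1}{\frac{35}{32}} = \frac{32}{35} \approx 0.91429$)
$B{\left(o \right)} = 1$
$\frac{-18012 + B{\left(-210 \right)}}{A{\left(2 \left(-3\right) + 7 \right)} + V} = \frac{-18012 + 1}{\left(2 \left(-3\right) + 7\right) + \frac{32}{35}} = - \frac{18011}{\left(-6 + 7\right) + \frac{32}{35}} = - \frac{18011}{1 + \frac{32}{35}} = - \frac{18011}{\frac{67}{35}} = \left(-18011\right) \frac{35}{67} = - \frac{630385}{67}$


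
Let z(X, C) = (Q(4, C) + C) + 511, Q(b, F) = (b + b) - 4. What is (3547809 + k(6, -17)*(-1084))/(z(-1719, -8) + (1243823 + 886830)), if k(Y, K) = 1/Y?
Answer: 2128577/1278696 ≈ 1.6646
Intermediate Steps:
Q(b, F) = -4 + 2*b (Q(b, F) = 2*b - 4 = -4 + 2*b)
z(X, C) = 515 + C (z(X, C) = ((-4 + 2*4) + C) + 511 = ((-4 + 8) + C) + 511 = (4 + C) + 511 = 515 + C)
(3547809 + k(6, -17)*(-1084))/(z(-1719, -8) + (1243823 + 886830)) = (3547809 - 1084/6)/((515 - 8) + (1243823 + 886830)) = (3547809 + (1/6)*(-1084))/(507 + 2130653) = (3547809 - 542/3)/2131160 = (10642885/3)*(1/2131160) = 2128577/1278696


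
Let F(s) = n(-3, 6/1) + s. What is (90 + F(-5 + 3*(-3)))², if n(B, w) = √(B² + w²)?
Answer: 5821 + 456*√5 ≈ 6840.6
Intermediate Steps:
F(s) = s + 3*√5 (F(s) = √((-3)² + (6/1)²) + s = √(9 + (6*1)²) + s = √(9 + 6²) + s = √(9 + 36) + s = √45 + s = 3*√5 + s = s + 3*√5)
(90 + F(-5 + 3*(-3)))² = (90 + ((-5 + 3*(-3)) + 3*√5))² = (90 + ((-5 - 9) + 3*√5))² = (90 + (-14 + 3*√5))² = (76 + 3*√5)²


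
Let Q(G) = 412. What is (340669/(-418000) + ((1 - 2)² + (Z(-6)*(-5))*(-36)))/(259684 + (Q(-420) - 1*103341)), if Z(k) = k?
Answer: -451362669/65523590000 ≈ -0.0068886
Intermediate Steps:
(340669/(-418000) + ((1 - 2)² + (Z(-6)*(-5))*(-36)))/(259684 + (Q(-420) - 1*103341)) = (340669/(-418000) + ((1 - 2)² - 6*(-5)*(-36)))/(259684 + (412 - 1*103341)) = (340669*(-1/418000) + ((-1)² + 30*(-36)))/(259684 + (412 - 103341)) = (-340669/418000 + (1 - 1080))/(259684 - 102929) = (-340669/418000 - 1079)/156755 = -451362669/418000*1/156755 = -451362669/65523590000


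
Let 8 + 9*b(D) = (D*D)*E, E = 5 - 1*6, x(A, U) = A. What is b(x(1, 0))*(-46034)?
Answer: 46034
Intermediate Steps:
E = -1 (E = 5 - 6 = -1)
b(D) = -8/9 - D²/9 (b(D) = -8/9 + ((D*D)*(-1))/9 = -8/9 + (D²*(-1))/9 = -8/9 + (-D²)/9 = -8/9 - D²/9)
b(x(1, 0))*(-46034) = (-8/9 - ⅑*1²)*(-46034) = (-8/9 - ⅑*1)*(-46034) = (-8/9 - ⅑)*(-46034) = -1*(-46034) = 46034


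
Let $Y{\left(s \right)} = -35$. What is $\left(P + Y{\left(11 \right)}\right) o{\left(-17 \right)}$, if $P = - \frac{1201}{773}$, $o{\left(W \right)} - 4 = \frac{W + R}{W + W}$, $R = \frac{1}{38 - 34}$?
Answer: $- \frac{2158052}{13141} \approx -164.22$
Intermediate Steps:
$R = \frac{1}{4} \approx 0.25$
$o{\left(W \right)} = 4 + \frac{\frac{1}{4} + W}{2 W}$ ($o{\left(W \right)} = 4 + \frac{W + \frac{1}{4}}{W + W} = 4 + \frac{\frac{1}{4} + W}{2 W}$)
$P = - \frac{1201}{773}$ ($P = \left(-1201\right) \frac{1}{773} = - \frac{1201}{773} \approx -1.5537$)
$\left(P + Y{\left(11 \right)}\right) o{\left(-17 \right)} = \left(- \frac{1201}{773} - 35\right) \frac{1 + 36 \left(-17\right)}{8 \left(-17\right)} = - \frac{28256 \cdot \frac{1}{8} \left(- \frac{1}{17}\right) \left(1 - 612\right)}{773} = - \frac{28256 \cdot \frac{1}{8} \left(- \frac{1}{17}\right) \left(-611\right)}{773} = \left(- \frac{28256}{773}\right) \frac{611}{136} = - \frac{2158052}{13141}$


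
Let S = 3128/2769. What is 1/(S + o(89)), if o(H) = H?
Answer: 2769/249569 ≈ 0.011095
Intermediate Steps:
S = 3128/2769 (S = 3128*(1/2769) = 3128/2769 ≈ 1.1297)
1/(S + o(89)) = 1/(3128/2769 + 89) = 1/(249569/2769) = 2769/249569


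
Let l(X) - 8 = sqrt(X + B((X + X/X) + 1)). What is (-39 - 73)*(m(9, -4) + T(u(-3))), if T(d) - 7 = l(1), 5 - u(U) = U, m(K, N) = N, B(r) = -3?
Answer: -1232 - 112*I*sqrt(2) ≈ -1232.0 - 158.39*I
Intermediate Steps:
u(U) = 5 - U
l(X) = 8 + sqrt(-3 + X) (l(X) = 8 + sqrt(X - 3) = 8 + sqrt(-3 + X))
T(d) = 15 + I*sqrt(2) (T(d) = 7 + (8 + sqrt(-3 + 1)) = 7 + (8 + sqrt(-2)) = 7 + (8 + I*sqrt(2)) = 15 + I*sqrt(2))
(-39 - 73)*(m(9, -4) + T(u(-3))) = (-39 - 73)*(-4 + (15 + I*sqrt(2))) = -112*(11 + I*sqrt(2)) = -1232 - 112*I*sqrt(2)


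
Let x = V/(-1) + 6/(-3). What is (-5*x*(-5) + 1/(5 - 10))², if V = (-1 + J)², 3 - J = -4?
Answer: 22572001/25 ≈ 9.0288e+5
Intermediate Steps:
J = 7 (J = 3 - 1*(-4) = 3 + 4 = 7)
V = 36 (V = (-1 + 7)² = 6² = 36)
x = -38 (x = 36/(-1) + 6/(-3) = 36*(-1) + 6*(-⅓) = -36 - 2 = -38)
(-5*x*(-5) + 1/(5 - 10))² = (-5*(-38)*(-5) + 1/(5 - 10))² = (190*(-5) + 1/(-5))² = (-950 - ⅕)² = (-4751/5)² = 22572001/25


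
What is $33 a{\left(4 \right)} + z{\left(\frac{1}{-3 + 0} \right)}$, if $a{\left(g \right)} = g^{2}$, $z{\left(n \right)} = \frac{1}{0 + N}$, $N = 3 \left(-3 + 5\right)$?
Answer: $\frac{3169}{6} \approx 528.17$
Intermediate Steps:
$N = 6$ ($N = 3 \cdot 2 = 6$)
$z{\left(n \right)} = \frac{1}{6}$ ($z{\left(n \right)} = \frac{1}{0 + 6} = \frac{1}{6}$)
$33 a{\left(4 \right)} + z{\left(\frac{1}{-3 + 0} \right)} = 33 \cdot 4^{2} + \frac{1}{6} = 33 \cdot 16 + \frac{1}{6} = 528 + \frac{1}{6} = \frac{3169}{6}$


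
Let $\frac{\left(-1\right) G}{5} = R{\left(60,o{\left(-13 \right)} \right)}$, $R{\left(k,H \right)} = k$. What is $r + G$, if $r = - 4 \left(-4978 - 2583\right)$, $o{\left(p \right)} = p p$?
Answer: $29944$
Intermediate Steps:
$o{\left(p \right)} = p^{2}$
$G = -300$ ($G = \left(-5\right) 60 = -300$)
$r = 30244$ ($r = - 4 \left(-4978 - 2583\right) = \left(-4\right) \left(-7561\right) = 30244$)
$r + G = 30244 - 300 = 29944$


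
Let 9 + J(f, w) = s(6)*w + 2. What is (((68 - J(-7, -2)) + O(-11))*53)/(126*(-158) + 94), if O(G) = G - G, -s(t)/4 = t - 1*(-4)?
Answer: 265/19814 ≈ 0.013374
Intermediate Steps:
s(t) = -16 - 4*t (s(t) = -4*(t - 1*(-4)) = -4*(t + 4) = -4*(4 + t) = -16 - 4*t)
O(G) = 0
J(f, w) = -7 - 40*w (J(f, w) = -9 + ((-16 - 4*6)*w + 2) = -9 + ((-16 - 24)*w + 2) = -9 + (-40*w + 2) = -9 + (2 - 40*w) = -7 - 40*w)
(((68 - J(-7, -2)) + O(-11))*53)/(126*(-158) + 94) = (((68 - (-7 - 40*(-2))) + 0)*53)/(126*(-158) + 94) = (((68 - (-7 + 80)) + 0)*53)/(-19908 + 94) = (((68 - 1*73) + 0)*53)/(-19814) = (((68 - 73) + 0)*53)*(-1/19814) = ((-5 + 0)*53)*(-1/19814) = -5*53*(-1/19814) = -265*(-1/19814) = 265/19814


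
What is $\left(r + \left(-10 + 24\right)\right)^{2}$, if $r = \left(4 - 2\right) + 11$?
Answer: $729$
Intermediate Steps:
$r = 13$ ($r = 2 + 11 = 13$)
$\left(r + \left(-10 + 24\right)\right)^{2} = \left(13 + \left(-10 + 24\right)\right)^{2} = \left(13 + 14\right)^{2} = 27^{2} = 729$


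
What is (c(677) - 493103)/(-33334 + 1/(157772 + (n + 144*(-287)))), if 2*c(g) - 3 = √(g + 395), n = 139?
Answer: 114974504349/7772355442 - 233166*√67/3886177721 ≈ 14.792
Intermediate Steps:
c(g) = 3/2 + √(395 + g)/2 (c(g) = 3/2 + √(g + 395)/2 = 3/2 + √(395 + g)/2)
(c(677) - 493103)/(-33334 + 1/(157772 + (n + 144*(-287)))) = ((3/2 + √(395 + 677)/2) - 493103)/(-33334 + 1/(157772 + (139 + 144*(-287)))) = ((3/2 + √1072/2) - 493103)/(-33334 + 1/(157772 + (139 - 41328))) = ((3/2 + (4*√67)/2) - 493103)/(-33334 + 1/(157772 - 41189)) = ((3/2 + 2*√67) - 493103)/(-33334 + 1/116583) = (-986203/2 + 2*√67)/(-33334 + 1/116583) = (-986203/2 + 2*√67)/(-3886177721/116583) = (-986203/2 + 2*√67)*(-116583/3886177721) = 114974504349/7772355442 - 233166*√67/3886177721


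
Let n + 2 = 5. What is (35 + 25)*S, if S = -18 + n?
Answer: -900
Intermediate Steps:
n = 3 (n = -2 + 5 = 3)
S = -15 (S = -18 + 3 = -15)
(35 + 25)*S = (35 + 25)*(-15) = 60*(-15) = -900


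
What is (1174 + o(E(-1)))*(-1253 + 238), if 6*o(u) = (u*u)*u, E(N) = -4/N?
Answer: -3607310/3 ≈ -1.2024e+6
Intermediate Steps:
o(u) = u**3/6 (o(u) = ((u*u)*u)/6 = (u**2*u)/6 = u**3/6)
(1174 + o(E(-1)))*(-1253 + 238) = (1174 + (-4/(-1))**3/6)*(-1253 + 238) = (1174 + (-4*(-1))**3/6)*(-1015) = (1174 + (1/6)*4**3)*(-1015) = (1174 + (1/6)*64)*(-1015) = (1174 + 32/3)*(-1015) = (3554/3)*(-1015) = -3607310/3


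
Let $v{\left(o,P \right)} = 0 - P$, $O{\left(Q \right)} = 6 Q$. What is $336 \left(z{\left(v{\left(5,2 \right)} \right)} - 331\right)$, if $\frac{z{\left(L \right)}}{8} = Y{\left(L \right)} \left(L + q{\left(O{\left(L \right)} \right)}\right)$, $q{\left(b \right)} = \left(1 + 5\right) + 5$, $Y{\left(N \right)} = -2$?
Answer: $-159600$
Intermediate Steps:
$v{\left(o,P \right)} = - P$
$q{\left(b \right)} = 11$ ($q{\left(b \right)} = 6 + 5 = 11$)
$z{\left(L \right)} = -176 - 16 L$ ($z{\left(L \right)} = 8 \left(- 2 \left(L + 11\right)\right) = 8 \left(- 2 \left(11 + L\right)\right) = 8 \left(-22 - 2 L\right) = -176 - 16 L$)
$336 \left(z{\left(v{\left(5,2 \right)} \right)} - 331\right) = 336 \left(\left(-176 - 16 \left(\left(-1\right) 2\right)\right) - 331\right) = 336 \left(\left(-176 - -32\right) - 331\right) = 336 \left(\left(-176 + 32\right) - 331\right) = 336 \left(-144 - 331\right) = 336 \left(-475\right) = -159600$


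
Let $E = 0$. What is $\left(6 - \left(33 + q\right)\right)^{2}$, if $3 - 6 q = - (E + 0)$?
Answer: $\frac{3025}{4} \approx 756.25$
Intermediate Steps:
$q = \frac{1}{2}$ ($q = \frac{1}{2} - \frac{\left(-1\right) \left(0 + 0\right)}{6} = \frac{1}{2} - \frac{\left(-1\right) 0}{6} = \frac{1}{2} - 0 = \frac{1}{2} + 0 = \frac{1}{2} \approx 0.5$)
$\left(6 - \left(33 + q\right)\right)^{2} = \left(6 - \frac{67}{2}\right)^{2} = \left(- \frac{55}{2}\right)^{2} = \frac{3025}{4}$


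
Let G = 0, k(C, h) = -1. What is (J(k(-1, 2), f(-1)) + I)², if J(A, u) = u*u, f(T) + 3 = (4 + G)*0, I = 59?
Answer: 4624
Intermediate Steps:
f(T) = -3 (f(T) = -3 + (4 + 0)*0 = -3 + 4*0 = -3 + 0 = -3)
J(A, u) = u²
(J(k(-1, 2), f(-1)) + I)² = ((-3)² + 59)² = (9 + 59)² = 68² = 4624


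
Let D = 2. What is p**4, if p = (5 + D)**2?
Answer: 5764801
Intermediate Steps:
p = 49 (p = (5 + 2)**2 = 7**2 = 49)
p**4 = 49**4 = 5764801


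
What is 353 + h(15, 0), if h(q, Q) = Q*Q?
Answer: 353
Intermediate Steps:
h(q, Q) = Q**2
353 + h(15, 0) = 353 + 0**2 = 353 + 0 = 353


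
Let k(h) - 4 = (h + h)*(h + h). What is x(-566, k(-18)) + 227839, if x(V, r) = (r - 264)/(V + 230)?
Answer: 2734031/12 ≈ 2.2784e+5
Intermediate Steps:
k(h) = 4 + 4*h² (k(h) = 4 + (h + h)*(h + h) = 4 + (2*h)*(2*h) = 4 + 4*h²)
x(V, r) = (-264 + r)/(230 + V)
x(-566, k(-18)) + 227839 = (-264 + (4 + 4*(-18)²))/(230 - 566) + 227839 = (-264 + (4 + 4*324))/(-336) + 227839 = -(-264 + (4 + 1296))/336 + 227839 = -(-264 + 1300)/336 + 227839 = -1/336*1036 + 227839 = -37/12 + 227839 = 2734031/12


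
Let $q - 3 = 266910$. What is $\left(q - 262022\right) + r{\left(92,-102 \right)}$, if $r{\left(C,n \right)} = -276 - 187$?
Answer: $4428$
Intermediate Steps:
$r{\left(C,n \right)} = -463$
$q = 266913$ ($q = 3 + 266910 = 266913$)
$\left(q - 262022\right) + r{\left(92,-102 \right)} = \left(266913 - 262022\right) - 463 = 4891 - 463 = 4428$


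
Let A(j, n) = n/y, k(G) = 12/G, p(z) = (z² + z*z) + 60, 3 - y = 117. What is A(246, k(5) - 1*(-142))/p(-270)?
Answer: -19/2187900 ≈ -8.6841e-6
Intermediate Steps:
y = -114 (y = 3 - 1*117 = 3 - 117 = -114)
p(z) = 60 + 2*z² (p(z) = (z² + z²) + 60 = 2*z² + 60 = 60 + 2*z²)
A(j, n) = -n/114 (A(j, n) = n/(-114) = n*(-1/114) = -n/114)
A(246, k(5) - 1*(-142))/p(-270) = (-(12/5 - 1*(-142))/114)/(60 + 2*(-270)²) = (-(12*(⅕) + 142)/114)/(60 + 2*72900) = (-(12/5 + 142)/114)/(60 + 145800) = -1/114*722/5/145860 = -19/15*1/145860 = -19/2187900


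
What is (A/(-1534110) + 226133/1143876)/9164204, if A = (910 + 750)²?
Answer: -4452621919/25526404544424688 ≈ -1.7443e-7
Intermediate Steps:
A = 2755600 (A = 1660² = 2755600)
(A/(-1534110) + 226133/1143876)/9164204 = (2755600/(-1534110) + 226133/1143876)/9164204 = (2755600*(-1/1534110) + 226133*(1/1143876))*(1/9164204) = (-275560/153411 + 226133/1143876)*(1/9164204) = -31168353433/19498129004*1/9164204 = -4452621919/25526404544424688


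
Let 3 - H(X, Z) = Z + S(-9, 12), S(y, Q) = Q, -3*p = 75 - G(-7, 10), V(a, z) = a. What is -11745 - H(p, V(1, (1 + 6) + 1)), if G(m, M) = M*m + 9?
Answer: -11735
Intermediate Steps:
G(m, M) = 9 + M*m
p = -136/3 (p = -(75 - (9 + 10*(-7)))/3 = -(75 - (9 - 70))/3 = -(75 - 1*(-61))/3 = -(75 + 61)/3 = -⅓*136 = -136/3 ≈ -45.333)
H(X, Z) = -9 - Z (H(X, Z) = 3 - (Z + 12) = 3 - (12 + Z) = 3 + (-12 - Z) = -9 - Z)
-11745 - H(p, V(1, (1 + 6) + 1)) = -11745 - (-9 - 1*1) = -11745 - (-9 - 1) = -11745 - 1*(-10) = -11745 + 10 = -11735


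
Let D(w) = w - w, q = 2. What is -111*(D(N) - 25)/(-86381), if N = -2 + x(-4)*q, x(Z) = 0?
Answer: -2775/86381 ≈ -0.032125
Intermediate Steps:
N = -2 (N = -2 + 0*2 = -2 + 0 = -2)
D(w) = 0
-111*(D(N) - 25)/(-86381) = -111*(0 - 25)/(-86381) = -111*(-25)*(-1/86381) = 2775*(-1/86381) = -2775/86381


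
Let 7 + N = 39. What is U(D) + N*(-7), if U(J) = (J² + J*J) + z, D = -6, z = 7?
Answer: -145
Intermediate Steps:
N = 32 (N = -7 + 39 = 32)
U(J) = 7 + 2*J² (U(J) = (J² + J*J) + 7 = (J² + J²) + 7 = 2*J² + 7 = 7 + 2*J²)
U(D) + N*(-7) = (7 + 2*(-6)²) + 32*(-7) = (7 + 2*36) - 224 = (7 + 72) - 224 = 79 - 224 = -145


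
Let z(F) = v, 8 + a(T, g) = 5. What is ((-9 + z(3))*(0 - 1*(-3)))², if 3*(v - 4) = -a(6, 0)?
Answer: 144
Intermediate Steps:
a(T, g) = -3 (a(T, g) = -8 + 5 = -3)
v = 5 (v = 4 + (-1*(-3))/3 = 4 + (⅓)*3 = 4 + 1 = 5)
z(F) = 5
((-9 + z(3))*(0 - 1*(-3)))² = ((-9 + 5)*(0 - 1*(-3)))² = (-4*(0 + 3))² = (-4*3)² = (-12)² = 144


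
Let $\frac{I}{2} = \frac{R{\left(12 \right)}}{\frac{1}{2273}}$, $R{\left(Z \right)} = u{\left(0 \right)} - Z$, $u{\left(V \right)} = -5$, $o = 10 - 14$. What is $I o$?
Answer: $309128$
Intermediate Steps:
$o = -4$ ($o = 10 - 14 = -4$)
$R{\left(Z \right)} = -5 - Z$
$I = -77282$ ($I = 2 \frac{-5 - 12}{\frac{1}{2273}} = 2 \left(-5 - 12\right) \frac{1}{\frac{1}{2273}} = 2 \left(\left(-17\right) 2273\right) = 2 \left(-38641\right) = -77282$)
$I o = \left(-77282\right) \left(-4\right) = 309128$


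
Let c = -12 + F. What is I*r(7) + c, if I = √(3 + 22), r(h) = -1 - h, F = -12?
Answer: -64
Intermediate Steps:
c = -24 (c = -12 - 12 = -24)
I = 5 (I = √25 = 5)
I*r(7) + c = 5*(-1 - 1*7) - 24 = 5*(-1 - 7) - 24 = 5*(-8) - 24 = -40 - 24 = -64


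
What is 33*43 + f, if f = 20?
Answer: 1439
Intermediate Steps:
33*43 + f = 33*43 + 20 = 1419 + 20 = 1439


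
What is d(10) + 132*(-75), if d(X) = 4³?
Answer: -9836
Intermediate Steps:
d(X) = 64
d(10) + 132*(-75) = 64 + 132*(-75) = 64 - 9900 = -9836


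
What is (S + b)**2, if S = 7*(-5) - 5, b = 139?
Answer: 9801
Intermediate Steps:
S = -40 (S = -35 - 5 = -40)
(S + b)**2 = (-40 + 139)**2 = 99**2 = 9801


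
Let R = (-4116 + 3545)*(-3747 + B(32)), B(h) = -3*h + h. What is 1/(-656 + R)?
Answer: 1/2175425 ≈ 4.5968e-7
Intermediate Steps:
B(h) = -2*h
R = 2176081 (R = (-4116 + 3545)*(-3747 - 2*32) = -571*(-3747 - 64) = -571*(-3811) = 2176081)
1/(-656 + R) = 1/(-656 + 2176081) = 1/2175425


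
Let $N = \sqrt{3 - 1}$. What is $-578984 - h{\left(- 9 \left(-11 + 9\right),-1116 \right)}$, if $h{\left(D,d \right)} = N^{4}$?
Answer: $-578988$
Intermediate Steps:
$N = \sqrt{2} \approx 1.4142$
$h{\left(D,d \right)} = 4$ ($h{\left(D,d \right)} = \left(\sqrt{2}\right)^{4} = 4$)
$-578984 - h{\left(- 9 \left(-11 + 9\right),-1116 \right)} = -578984 - 4 = -578988$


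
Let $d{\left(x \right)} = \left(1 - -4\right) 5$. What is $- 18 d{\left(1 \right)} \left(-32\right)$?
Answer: $14400$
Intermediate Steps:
$d{\left(x \right)} = 25$ ($d{\left(x \right)} = \left(1 + 4\right) 5 = 5 \cdot 5 = 25$)
$- 18 d{\left(1 \right)} \left(-32\right) = \left(-18\right) 25 \left(-32\right) = \left(-450\right) \left(-32\right) = 14400$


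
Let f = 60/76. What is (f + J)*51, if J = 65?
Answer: 63750/19 ≈ 3355.3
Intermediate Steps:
f = 15/19 (f = 60*(1/76) = 15/19 ≈ 0.78947)
(f + J)*51 = (15/19 + 65)*51 = (1250/19)*51 = 63750/19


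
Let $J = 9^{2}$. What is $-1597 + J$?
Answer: $-1516$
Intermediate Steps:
$J = 81$
$-1597 + J = -1597 + 81 = -1516$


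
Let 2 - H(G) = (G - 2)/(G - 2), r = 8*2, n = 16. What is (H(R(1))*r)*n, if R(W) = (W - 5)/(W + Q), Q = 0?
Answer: 256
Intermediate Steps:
R(W) = (-5 + W)/W (R(W) = (W - 5)/(W + 0) = (-5 + W)/W)
r = 16
H(G) = 1 (H(G) = 2 - (G - 2)/(G - 2) = 2 - (-2 + G)/(-2 + G) = 2 - 1*1 = 2 - 1 = 1)
(H(R(1))*r)*n = (1*16)*16 = 16*16 = 256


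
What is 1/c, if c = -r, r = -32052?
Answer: 1/32052 ≈ 3.1199e-5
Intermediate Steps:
c = 32052 (c = -1*(-32052) = 32052)
1/c = 1/32052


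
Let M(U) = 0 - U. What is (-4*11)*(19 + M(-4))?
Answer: -1012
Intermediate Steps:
M(U) = -U
(-4*11)*(19 + M(-4)) = (-4*11)*(19 - 1*(-4)) = -44*(19 + 4) = -44*23 = -1012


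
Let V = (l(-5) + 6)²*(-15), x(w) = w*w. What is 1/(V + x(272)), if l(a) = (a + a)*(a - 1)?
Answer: 1/8644 ≈ 0.00011569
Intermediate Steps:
x(w) = w²
l(a) = 2*a*(-1 + a) (l(a) = (2*a)*(-1 + a) = 2*a*(-1 + a))
V = -65340 (V = (2*(-5)*(-1 - 5) + 6)²*(-15) = (2*(-5)*(-6) + 6)²*(-15) = (60 + 6)²*(-15) = 66²*(-15) = 4356*(-15) = -65340)
1/(V + x(272)) = 1/(-65340 + 272²) = 1/(-65340 + 73984) = 1/8644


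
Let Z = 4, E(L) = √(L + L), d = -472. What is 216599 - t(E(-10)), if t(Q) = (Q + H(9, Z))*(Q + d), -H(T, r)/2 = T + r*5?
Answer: 189243 + 1060*I*√5 ≈ 1.8924e+5 + 2370.2*I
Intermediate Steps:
E(L) = √2*√L (E(L) = √(2*L) = √2*√L)
H(T, r) = -10*r - 2*T (H(T, r) = -2*(T + r*5) = -2*(T + 5*r) = -10*r - 2*T)
t(Q) = (-472 + Q)*(-58 + Q) (t(Q) = (Q + (-10*4 - 2*9))*(Q - 472) = (Q + (-40 - 18))*(-472 + Q) = (Q - 58)*(-472 + Q) = (-58 + Q)*(-472 + Q) = (-472 + Q)*(-58 + Q))
216599 - t(E(-10)) = 216599 - (27376 + (√2*√(-10))² - 530*√2*√(-10)) = 216599 - (27376 + (√2*(I*√10))² - 530*√2*I*√10) = 216599 - (27376 + (2*I*√5)² - 1060*I*√5) = 216599 - (27376 - 20 - 1060*I*√5) = 216599 - (27356 - 1060*I*√5) = 216599 + (-27356 + 1060*I*√5) = 189243 + 1060*I*√5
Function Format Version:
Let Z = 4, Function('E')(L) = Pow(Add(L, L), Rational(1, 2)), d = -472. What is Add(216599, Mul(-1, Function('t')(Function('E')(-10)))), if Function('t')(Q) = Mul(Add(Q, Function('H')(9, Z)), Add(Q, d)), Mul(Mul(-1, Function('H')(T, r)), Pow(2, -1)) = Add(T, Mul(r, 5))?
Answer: Add(189243, Mul(1060, I, Pow(5, Rational(1, 2)))) ≈ Add(1.8924e+5, Mul(2370.2, I))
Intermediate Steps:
Function('E')(L) = Mul(Pow(2, Rational(1, 2)), Pow(L, Rational(1, 2))) (Function('E')(L) = Pow(Mul(2, L), Rational(1, 2)) = Mul(Pow(2, Rational(1, 2)), Pow(L, Rational(1, 2))))
Function('H')(T, r) = Add(Mul(-10, r), Mul(-2, T)) (Function('H')(T, r) = Mul(-2, Add(T, Mul(r, 5))) = Mul(-2, Add(T, Mul(5, r))) = Add(Mul(-10, r), Mul(-2, T)))
Function('t')(Q) = Mul(Add(-472, Q), Add(-58, Q)) (Function('t')(Q) = Mul(Add(Q, Add(Mul(-10, 4), Mul(-2, 9))), Add(Q, -472)) = Mul(Add(Q, Add(-40, -18)), Add(-472, Q)) = Mul(Add(Q, -58), Add(-472, Q)) = Mul(Add(-58, Q), Add(-472, Q)) = Mul(Add(-472, Q), Add(-58, Q)))
Add(216599, Mul(-1, Function('t')(Function('E')(-10)))) = Add(216599, Mul(-1, Add(27376, Pow(Mul(Pow(2, Rational(1, 2)), Pow(-10, Rational(1, 2))), 2), Mul(-530, Mul(Pow(2, Rational(1, 2)), Pow(-10, Rational(1, 2))))))) = Add(216599, Mul(-1, Add(27376, Pow(Mul(Pow(2, Rational(1, 2)), Mul(I, Pow(10, Rational(1, 2)))), 2), Mul(-530, Mul(Pow(2, Rational(1, 2)), Mul(I, Pow(10, Rational(1, 2)))))))) = Add(216599, Mul(-1, Add(27376, Pow(Mul(2, I, Pow(5, Rational(1, 2))), 2), Mul(-530, Mul(2, I, Pow(5, Rational(1, 2))))))) = Add(216599, Mul(-1, Add(27376, -20, Mul(-1060, I, Pow(5, Rational(1, 2)))))) = Add(216599, Mul(-1, Add(27356, Mul(-1060, I, Pow(5, Rational(1, 2)))))) = Add(216599, Add(-27356, Mul(1060, I, Pow(5, Rational(1, 2))))) = Add(189243, Mul(1060, I, Pow(5, Rational(1, 2))))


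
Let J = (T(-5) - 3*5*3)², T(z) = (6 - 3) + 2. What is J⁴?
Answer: 6553600000000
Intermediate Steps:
T(z) = 5 (T(z) = 3 + 2 = 5)
J = 1600 (J = (5 - 3*5*3)² = (5 - 15*3)² = (5 - 45)² = (-40)² = 1600)
J⁴ = 1600⁴ = 6553600000000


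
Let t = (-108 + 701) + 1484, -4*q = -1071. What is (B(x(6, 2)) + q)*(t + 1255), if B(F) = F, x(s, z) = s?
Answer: 912135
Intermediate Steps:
q = 1071/4 (q = -¼*(-1071) = 1071/4 ≈ 267.75)
t = 2077 (t = 593 + 1484 = 2077)
(B(x(6, 2)) + q)*(t + 1255) = (6 + 1071/4)*(2077 + 1255) = (1095/4)*3332 = 912135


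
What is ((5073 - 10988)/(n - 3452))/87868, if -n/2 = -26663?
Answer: -5915/4382328632 ≈ -1.3497e-6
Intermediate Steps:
n = 53326 (n = -2*(-26663) = 53326)
((5073 - 10988)/(n - 3452))/87868 = ((5073 - 10988)/(53326 - 3452))/87868 = -5915/49874*(1/87868) = -5915*1/49874*(1/87868) = -5915/49874*1/87868 = -5915/4382328632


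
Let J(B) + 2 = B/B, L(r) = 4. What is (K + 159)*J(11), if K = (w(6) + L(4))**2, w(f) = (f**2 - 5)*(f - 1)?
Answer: -25440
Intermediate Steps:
w(f) = (-1 + f)*(-5 + f**2) (w(f) = (-5 + f**2)*(-1 + f) = (-1 + f)*(-5 + f**2))
J(B) = -1 (J(B) = -2 + B/B = -2 + 1 = -1)
K = 25281 (K = ((5 + 6**3 - 1*6**2 - 5*6) + 4)**2 = ((5 + 216 - 1*36 - 30) + 4)**2 = ((5 + 216 - 36 - 30) + 4)**2 = (155 + 4)**2 = 159**2 = 25281)
(K + 159)*J(11) = (25281 + 159)*(-1) = 25440*(-1) = -25440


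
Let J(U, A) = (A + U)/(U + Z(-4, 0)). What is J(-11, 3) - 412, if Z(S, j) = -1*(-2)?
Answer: -3700/9 ≈ -411.11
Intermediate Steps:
Z(S, j) = 2
J(U, A) = (A + U)/(2 + U) (J(U, A) = (A + U)/(U + 2) = (A + U)/(2 + U))
J(-11, 3) - 412 = (3 - 11)/(2 - 11) - 412 = -8/(-9) - 412 = -⅑*(-8) - 412 = 8/9 - 412 = -3700/9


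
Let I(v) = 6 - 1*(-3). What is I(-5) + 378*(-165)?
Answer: -62361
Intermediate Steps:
I(v) = 9 (I(v) = 6 + 3 = 9)
I(-5) + 378*(-165) = 9 + 378*(-165) = 9 - 62370 = -62361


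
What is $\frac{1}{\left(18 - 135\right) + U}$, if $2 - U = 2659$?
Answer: $- \frac{1}{2774} \approx -0.00036049$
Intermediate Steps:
$U = -2657$ ($U = 2 - 2659 = -2657$)
$\frac{1}{\left(18 - 135\right) + U} = \frac{1}{\left(18 - 135\right) - 2657} = \frac{1}{-117 - 2657} = \frac{1}{-2774} = - \frac{1}{2774}$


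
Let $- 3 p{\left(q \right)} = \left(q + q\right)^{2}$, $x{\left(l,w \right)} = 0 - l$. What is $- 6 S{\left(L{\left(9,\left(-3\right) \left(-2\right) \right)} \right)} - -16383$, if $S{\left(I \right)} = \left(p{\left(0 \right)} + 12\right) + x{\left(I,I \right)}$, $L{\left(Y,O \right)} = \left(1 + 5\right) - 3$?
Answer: $16329$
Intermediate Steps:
$L{\left(Y,O \right)} = 3$ ($L{\left(Y,O \right)} = 6 - 3 = 3$)
$x{\left(l,w \right)} = - l$
$p{\left(q \right)} = - \frac{4 q^{2}}{3}$ ($p{\left(q \right)} = - \frac{\left(q + q\right)^{2}}{3} = - \frac{\left(2 q\right)^{2}}{3} = - \frac{4 q^{2}}{3}$)
$S{\left(I \right)} = 12 - I$ ($S{\left(I \right)} = \left(- \frac{4 \cdot 0^{2}}{3} + 12\right) - I = \left(\left(- \frac{4}{3}\right) 0 + 12\right) - I = \left(0 + 12\right) - I = 12 - I$)
$- 6 S{\left(L{\left(9,\left(-3\right) \left(-2\right) \right)} \right)} - -16383 = - 6 \left(12 - 3\right) - -16383 = - 6 \left(12 - 3\right) + 16383 = \left(-6\right) 9 + 16383 = -54 + 16383 = 16329$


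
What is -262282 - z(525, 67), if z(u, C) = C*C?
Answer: -266771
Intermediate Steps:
z(u, C) = C²
-262282 - z(525, 67) = -262282 - 1*67² = -262282 - 1*4489 = -262282 - 4489 = -266771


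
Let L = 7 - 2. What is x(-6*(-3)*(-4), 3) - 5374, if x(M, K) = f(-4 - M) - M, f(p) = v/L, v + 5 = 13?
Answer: -26502/5 ≈ -5300.4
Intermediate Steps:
v = 8 (v = -5 + 13 = 8)
L = 5
f(p) = 8/5
x(M, K) = 8/5 - M
x(-6*(-3)*(-4), 3) - 5374 = (8/5 - (-6*(-3))*(-4)) - 5374 = (8/5 - 18*(-4)) - 5374 = (8/5 - 1*(-72)) - 5374 = (8/5 + 72) - 5374 = 368/5 - 5374 = -26502/5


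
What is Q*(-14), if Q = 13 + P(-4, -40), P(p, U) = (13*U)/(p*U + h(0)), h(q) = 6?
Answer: -11466/83 ≈ -138.14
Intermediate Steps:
P(p, U) = 13*U/(6 + U*p) (P(p, U) = (13*U)/(p*U + 6) = (13*U)/(U*p + 6) = (13*U)/(6 + U*p) = 13*U/(6 + U*p))
Q = 819/83 (Q = 13 + 13*(-40)/(6 - 40*(-4)) = 13 + 13*(-40)/(6 + 160) = 13 + 13*(-40)/166 = 13 + 13*(-40)*(1/166) = 13 - 260/83 = 819/83 ≈ 9.8675)
Q*(-14) = (819/83)*(-14) = -11466/83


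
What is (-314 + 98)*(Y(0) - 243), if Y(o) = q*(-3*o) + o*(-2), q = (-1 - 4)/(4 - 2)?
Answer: 52488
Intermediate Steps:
q = -5/2 ≈ -2.5000
Y(o) = 11*o/2 (Y(o) = -(-15)*o/2 + o*(-2) = 15*o/2 - 2*o = 11*o/2)
(-314 + 98)*(Y(0) - 243) = (-314 + 98)*((11/2)*0 - 243) = -216*(0 - 243) = -216*(-243) = 52488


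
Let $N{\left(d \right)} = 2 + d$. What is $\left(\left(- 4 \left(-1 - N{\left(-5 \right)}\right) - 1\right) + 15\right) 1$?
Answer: $6$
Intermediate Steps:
$\left(\left(- 4 \left(-1 - N{\left(-5 \right)}\right) - 1\right) + 15\right) 1 = \left(\left(- 4 \left(-1 - \left(2 - 5\right)\right) - 1\right) + 15\right) 1 = \left(\left(- 4 \left(-1 - -3\right) - 1\right) + 15\right) 1 = \left(\left(- 4 \left(-1 + 3\right) - 1\right) + 15\right) 1 = \left(\left(\left(-4\right) 2 - 1\right) + 15\right) 1 = \left(\left(-8 - 1\right) + 15\right) 1 = \left(-9 + 15\right) 1 = 6 \cdot 1 = 6$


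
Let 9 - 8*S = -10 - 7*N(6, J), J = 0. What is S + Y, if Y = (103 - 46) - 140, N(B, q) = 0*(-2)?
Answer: -645/8 ≈ -80.625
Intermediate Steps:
N(B, q) = 0
Y = -83 (Y = 57 - 140 = -83)
S = 19/8 (S = 9/8 - (-10 - 7*0)/8 = 9/8 - (-10 + 0)/8 = 9/8 - ⅛*(-10) = 9/8 + 5/4 = 19/8 ≈ 2.3750)
S + Y = 19/8 - 83 = -645/8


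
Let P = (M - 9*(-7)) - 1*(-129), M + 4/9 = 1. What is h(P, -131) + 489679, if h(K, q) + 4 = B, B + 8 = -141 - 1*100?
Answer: 489426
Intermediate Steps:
M = 5/9 (M = -4/9 + 1 = 5/9 ≈ 0.55556)
B = -249 (B = -8 + (-141 - 1*100) = -8 + (-141 - 100) = -8 - 241 = -249)
P = 1733/9 (P = (5/9 - 9*(-7)) - 1*(-129) = (5/9 + 63) + 129 = 572/9 + 129 = 1733/9 ≈ 192.56)
h(K, q) = -253 (h(K, q) = -4 - 249 = -253)
h(P, -131) + 489679 = -253 + 489679 = 489426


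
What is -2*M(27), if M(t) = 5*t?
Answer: -270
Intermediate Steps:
-2*M(27) = -10*27 = -2*135 = -270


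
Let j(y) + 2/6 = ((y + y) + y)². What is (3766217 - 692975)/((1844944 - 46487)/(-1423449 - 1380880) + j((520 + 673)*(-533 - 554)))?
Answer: 25855144993854/127330575736677048623 ≈ 2.0306e-7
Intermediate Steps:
j(y) = -⅓ + 9*y² (j(y) = -⅓ + ((y + y) + y)² = -⅓ + (2*y + y)² = -⅓ + (3*y)² = -⅓ + 9*y²)
(3766217 - 692975)/((1844944 - 46487)/(-1423449 - 1380880) + j((520 + 673)*(-533 - 554))) = (3766217 - 692975)/((1844944 - 46487)/(-1423449 - 1380880) + (-⅓ + 9*((520 + 673)*(-533 - 554))²)) = 3073242/(1798457/(-2804329) + (-⅓ + 9*(1193*(-1087))²)) = 3073242/(1798457*(-1/2804329) + (-⅓ + 9*(-1296791)²)) = 3073242/(-1798457/2804329 + (-⅓ + 9*1681666897681)) = 3073242/(-1798457/2804329 + (-⅓ + 15135002079129)) = 3073242/(-1798457/2804329 + 45405006237386/3) = 3073242/(127330575736677048623/8412987) = 3073242*(8412987/127330575736677048623) = 25855144993854/127330575736677048623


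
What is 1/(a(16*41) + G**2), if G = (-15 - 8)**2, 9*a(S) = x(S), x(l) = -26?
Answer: 9/2518543 ≈ 3.5735e-6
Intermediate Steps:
a(S) = -26/9 (a(S) = (1/9)*(-26) = -26/9)
G = 529 (G = (-23)**2 = 529)
1/(a(16*41) + G**2) = 1/(-26/9 + 529**2) = 1/(-26/9 + 279841) = 1/(2518543/9) = 9/2518543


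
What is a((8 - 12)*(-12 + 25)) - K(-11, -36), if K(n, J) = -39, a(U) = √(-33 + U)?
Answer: 39 + I*√85 ≈ 39.0 + 9.2195*I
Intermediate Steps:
a((8 - 12)*(-12 + 25)) - K(-11, -36) = √(-33 + (8 - 12)*(-12 + 25)) - 1*(-39) = √(-33 - 4*13) + 39 = √(-33 - 52) + 39 = √(-85) + 39 = I*√85 + 39 = 39 + I*√85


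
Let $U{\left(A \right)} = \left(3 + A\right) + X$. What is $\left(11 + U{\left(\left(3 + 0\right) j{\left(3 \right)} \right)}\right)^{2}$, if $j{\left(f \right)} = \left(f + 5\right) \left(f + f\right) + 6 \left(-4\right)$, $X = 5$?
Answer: $8281$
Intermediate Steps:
$j{\left(f \right)} = -24 + 2 f \left(5 + f\right)$ ($j{\left(f \right)} = \left(5 + f\right) 2 f - 24 = 2 f \left(5 + f\right) - 24 = -24 + 2 f \left(5 + f\right)$)
$U{\left(A \right)} = 8 + A$ ($U{\left(A \right)} = \left(3 + A\right) + 5 = 8 + A$)
$\left(11 + U{\left(\left(3 + 0\right) j{\left(3 \right)} \right)}\right)^{2} = \left(11 + \left(8 + \left(3 + 0\right) \left(-24 + 2 \cdot 3^{2} + 10 \cdot 3\right)\right)\right)^{2} = \left(11 + \left(8 + 3 \left(-24 + 2 \cdot 9 + 30\right)\right)\right)^{2} = \left(11 + \left(8 + 3 \left(-24 + 18 + 30\right)\right)\right)^{2} = \left(11 + \left(8 + 3 \cdot 24\right)\right)^{2} = \left(11 + \left(8 + 72\right)\right)^{2} = \left(11 + 80\right)^{2} = 91^{2} = 8281$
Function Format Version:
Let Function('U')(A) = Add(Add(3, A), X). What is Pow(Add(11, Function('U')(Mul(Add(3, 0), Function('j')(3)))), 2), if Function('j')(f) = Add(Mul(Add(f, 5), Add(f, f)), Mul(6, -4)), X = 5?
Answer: 8281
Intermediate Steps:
Function('j')(f) = Add(-24, Mul(2, f, Add(5, f))) (Function('j')(f) = Add(Mul(Add(5, f), Mul(2, f)), -24) = Add(Mul(2, f, Add(5, f)), -24) = Add(-24, Mul(2, f, Add(5, f))))
Function('U')(A) = Add(8, A) (Function('U')(A) = Add(Add(3, A), 5) = Add(8, A))
Pow(Add(11, Function('U')(Mul(Add(3, 0), Function('j')(3)))), 2) = Pow(Add(11, Add(8, Mul(Add(3, 0), Add(-24, Mul(2, Pow(3, 2)), Mul(10, 3))))), 2) = Pow(Add(11, Add(8, Mul(3, Add(-24, Mul(2, 9), 30)))), 2) = Pow(Add(11, Add(8, Mul(3, Add(-24, 18, 30)))), 2) = Pow(Add(11, Add(8, Mul(3, 24))), 2) = Pow(Add(11, Add(8, 72)), 2) = Pow(Add(11, 80), 2) = Pow(91, 2) = 8281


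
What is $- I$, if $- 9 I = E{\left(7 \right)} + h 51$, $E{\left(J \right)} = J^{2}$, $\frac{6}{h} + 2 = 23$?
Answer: $\frac{445}{63} \approx 7.0635$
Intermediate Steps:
$h = \frac{2}{7}$ ($h = \frac{6}{-2 + 23} = \frac{6}{21} = 6 \cdot \frac{1}{21} = \frac{2}{7} \approx 0.28571$)
$I = - \frac{445}{63}$ ($I = - \frac{7^{2} + \frac{2}{7} \cdot 51}{9} = - \frac{49 + \frac{102}{7}}{9} = \left(- \frac{1}{9}\right) \frac{445}{7} = - \frac{445}{63} \approx -7.0635$)
$- I = \left(-1\right) \left(- \frac{445}{63}\right) = \frac{445}{63}$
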